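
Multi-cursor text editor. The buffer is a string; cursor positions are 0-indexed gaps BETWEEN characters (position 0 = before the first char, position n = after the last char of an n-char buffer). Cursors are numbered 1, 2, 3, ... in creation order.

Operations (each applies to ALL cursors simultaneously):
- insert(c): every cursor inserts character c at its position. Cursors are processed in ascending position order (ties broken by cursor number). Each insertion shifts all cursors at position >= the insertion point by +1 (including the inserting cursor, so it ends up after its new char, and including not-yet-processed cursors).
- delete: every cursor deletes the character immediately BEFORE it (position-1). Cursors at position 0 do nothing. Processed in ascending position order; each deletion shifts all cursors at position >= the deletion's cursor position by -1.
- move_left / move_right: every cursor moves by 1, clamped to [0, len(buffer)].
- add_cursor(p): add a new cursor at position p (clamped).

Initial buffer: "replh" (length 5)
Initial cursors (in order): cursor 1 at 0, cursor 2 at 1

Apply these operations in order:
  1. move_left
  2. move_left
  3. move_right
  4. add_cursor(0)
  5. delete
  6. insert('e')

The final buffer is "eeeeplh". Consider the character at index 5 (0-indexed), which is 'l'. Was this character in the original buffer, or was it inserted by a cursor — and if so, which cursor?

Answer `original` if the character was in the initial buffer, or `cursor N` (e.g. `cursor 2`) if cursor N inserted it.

After op 1 (move_left): buffer="replh" (len 5), cursors c1@0 c2@0, authorship .....
After op 2 (move_left): buffer="replh" (len 5), cursors c1@0 c2@0, authorship .....
After op 3 (move_right): buffer="replh" (len 5), cursors c1@1 c2@1, authorship .....
After op 4 (add_cursor(0)): buffer="replh" (len 5), cursors c3@0 c1@1 c2@1, authorship .....
After op 5 (delete): buffer="eplh" (len 4), cursors c1@0 c2@0 c3@0, authorship ....
After op 6 (insert('e')): buffer="eeeeplh" (len 7), cursors c1@3 c2@3 c3@3, authorship 123....
Authorship (.=original, N=cursor N): 1 2 3 . . . .
Index 5: author = original

Answer: original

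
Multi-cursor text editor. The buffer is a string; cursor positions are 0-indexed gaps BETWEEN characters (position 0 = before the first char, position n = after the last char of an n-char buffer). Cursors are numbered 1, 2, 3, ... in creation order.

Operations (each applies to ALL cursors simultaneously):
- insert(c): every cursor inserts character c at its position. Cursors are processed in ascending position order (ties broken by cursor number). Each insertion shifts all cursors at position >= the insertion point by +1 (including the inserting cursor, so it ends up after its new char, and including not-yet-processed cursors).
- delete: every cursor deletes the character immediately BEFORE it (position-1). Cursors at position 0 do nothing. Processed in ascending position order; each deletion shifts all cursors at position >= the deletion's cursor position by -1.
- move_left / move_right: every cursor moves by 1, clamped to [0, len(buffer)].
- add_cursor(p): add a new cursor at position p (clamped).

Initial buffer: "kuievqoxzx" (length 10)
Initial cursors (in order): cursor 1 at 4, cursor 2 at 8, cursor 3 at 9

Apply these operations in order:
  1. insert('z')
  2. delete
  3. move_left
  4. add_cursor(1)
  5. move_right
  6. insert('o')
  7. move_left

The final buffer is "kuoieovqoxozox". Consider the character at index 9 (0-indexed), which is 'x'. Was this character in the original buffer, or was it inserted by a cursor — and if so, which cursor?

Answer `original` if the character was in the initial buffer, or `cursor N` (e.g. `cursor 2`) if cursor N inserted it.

Answer: original

Derivation:
After op 1 (insert('z')): buffer="kuiezvqoxzzzx" (len 13), cursors c1@5 c2@10 c3@12, authorship ....1....2.3.
After op 2 (delete): buffer="kuievqoxzx" (len 10), cursors c1@4 c2@8 c3@9, authorship ..........
After op 3 (move_left): buffer="kuievqoxzx" (len 10), cursors c1@3 c2@7 c3@8, authorship ..........
After op 4 (add_cursor(1)): buffer="kuievqoxzx" (len 10), cursors c4@1 c1@3 c2@7 c3@8, authorship ..........
After op 5 (move_right): buffer="kuievqoxzx" (len 10), cursors c4@2 c1@4 c2@8 c3@9, authorship ..........
After op 6 (insert('o')): buffer="kuoieovqoxozox" (len 14), cursors c4@3 c1@6 c2@11 c3@13, authorship ..4..1....2.3.
After op 7 (move_left): buffer="kuoieovqoxozox" (len 14), cursors c4@2 c1@5 c2@10 c3@12, authorship ..4..1....2.3.
Authorship (.=original, N=cursor N): . . 4 . . 1 . . . . 2 . 3 .
Index 9: author = original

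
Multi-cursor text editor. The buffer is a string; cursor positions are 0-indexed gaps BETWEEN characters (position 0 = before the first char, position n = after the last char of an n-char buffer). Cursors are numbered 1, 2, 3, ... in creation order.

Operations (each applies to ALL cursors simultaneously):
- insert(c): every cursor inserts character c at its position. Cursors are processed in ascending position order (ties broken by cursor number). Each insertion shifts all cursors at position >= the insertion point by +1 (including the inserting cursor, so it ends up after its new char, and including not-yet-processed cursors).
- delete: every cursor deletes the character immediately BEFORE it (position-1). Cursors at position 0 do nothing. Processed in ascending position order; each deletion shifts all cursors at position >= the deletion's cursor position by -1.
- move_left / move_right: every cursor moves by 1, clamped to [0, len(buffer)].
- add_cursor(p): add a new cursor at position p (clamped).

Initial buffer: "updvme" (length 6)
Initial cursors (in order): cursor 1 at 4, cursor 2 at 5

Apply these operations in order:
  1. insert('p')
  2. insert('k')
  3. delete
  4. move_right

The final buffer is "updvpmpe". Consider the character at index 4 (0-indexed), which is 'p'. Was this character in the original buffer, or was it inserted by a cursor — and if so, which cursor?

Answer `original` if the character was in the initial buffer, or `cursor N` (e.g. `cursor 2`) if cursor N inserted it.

Answer: cursor 1

Derivation:
After op 1 (insert('p')): buffer="updvpmpe" (len 8), cursors c1@5 c2@7, authorship ....1.2.
After op 2 (insert('k')): buffer="updvpkmpke" (len 10), cursors c1@6 c2@9, authorship ....11.22.
After op 3 (delete): buffer="updvpmpe" (len 8), cursors c1@5 c2@7, authorship ....1.2.
After op 4 (move_right): buffer="updvpmpe" (len 8), cursors c1@6 c2@8, authorship ....1.2.
Authorship (.=original, N=cursor N): . . . . 1 . 2 .
Index 4: author = 1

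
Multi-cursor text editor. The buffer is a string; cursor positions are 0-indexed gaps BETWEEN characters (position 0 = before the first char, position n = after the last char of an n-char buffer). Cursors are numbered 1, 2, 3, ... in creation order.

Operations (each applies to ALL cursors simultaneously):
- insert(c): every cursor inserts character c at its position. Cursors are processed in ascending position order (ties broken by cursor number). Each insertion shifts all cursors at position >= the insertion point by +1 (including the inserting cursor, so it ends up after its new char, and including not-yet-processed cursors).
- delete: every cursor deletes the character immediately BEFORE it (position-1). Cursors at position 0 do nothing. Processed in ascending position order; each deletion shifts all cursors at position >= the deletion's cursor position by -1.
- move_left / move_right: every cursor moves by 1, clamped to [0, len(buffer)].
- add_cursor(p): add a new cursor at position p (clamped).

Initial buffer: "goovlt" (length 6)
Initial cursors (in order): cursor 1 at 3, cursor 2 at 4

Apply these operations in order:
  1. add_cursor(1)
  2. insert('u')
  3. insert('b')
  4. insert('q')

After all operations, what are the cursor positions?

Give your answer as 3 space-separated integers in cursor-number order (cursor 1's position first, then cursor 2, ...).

Answer: 9 13 4

Derivation:
After op 1 (add_cursor(1)): buffer="goovlt" (len 6), cursors c3@1 c1@3 c2@4, authorship ......
After op 2 (insert('u')): buffer="guoouvult" (len 9), cursors c3@2 c1@5 c2@7, authorship .3..1.2..
After op 3 (insert('b')): buffer="gubooubvublt" (len 12), cursors c3@3 c1@7 c2@10, authorship .33..11.22..
After op 4 (insert('q')): buffer="gubqooubqvubqlt" (len 15), cursors c3@4 c1@9 c2@13, authorship .333..111.222..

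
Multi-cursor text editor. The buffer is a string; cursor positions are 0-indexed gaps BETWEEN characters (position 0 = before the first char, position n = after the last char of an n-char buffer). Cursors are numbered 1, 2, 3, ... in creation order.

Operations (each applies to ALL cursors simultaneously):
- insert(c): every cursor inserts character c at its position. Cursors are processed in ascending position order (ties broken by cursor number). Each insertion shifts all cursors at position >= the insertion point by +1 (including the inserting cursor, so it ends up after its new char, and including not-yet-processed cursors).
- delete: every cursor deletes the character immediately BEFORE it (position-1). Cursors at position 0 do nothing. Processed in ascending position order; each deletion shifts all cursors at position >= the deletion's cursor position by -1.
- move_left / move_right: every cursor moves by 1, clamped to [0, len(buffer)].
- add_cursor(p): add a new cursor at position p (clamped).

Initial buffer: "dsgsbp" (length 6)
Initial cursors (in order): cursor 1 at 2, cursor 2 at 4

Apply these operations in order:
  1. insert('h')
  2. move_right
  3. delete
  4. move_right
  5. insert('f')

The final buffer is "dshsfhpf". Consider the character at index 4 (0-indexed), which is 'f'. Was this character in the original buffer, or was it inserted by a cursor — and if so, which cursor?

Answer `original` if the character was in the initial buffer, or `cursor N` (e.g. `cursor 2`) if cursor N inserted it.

After op 1 (insert('h')): buffer="dshgshbp" (len 8), cursors c1@3 c2@6, authorship ..1..2..
After op 2 (move_right): buffer="dshgshbp" (len 8), cursors c1@4 c2@7, authorship ..1..2..
After op 3 (delete): buffer="dshshp" (len 6), cursors c1@3 c2@5, authorship ..1.2.
After op 4 (move_right): buffer="dshshp" (len 6), cursors c1@4 c2@6, authorship ..1.2.
After op 5 (insert('f')): buffer="dshsfhpf" (len 8), cursors c1@5 c2@8, authorship ..1.12.2
Authorship (.=original, N=cursor N): . . 1 . 1 2 . 2
Index 4: author = 1

Answer: cursor 1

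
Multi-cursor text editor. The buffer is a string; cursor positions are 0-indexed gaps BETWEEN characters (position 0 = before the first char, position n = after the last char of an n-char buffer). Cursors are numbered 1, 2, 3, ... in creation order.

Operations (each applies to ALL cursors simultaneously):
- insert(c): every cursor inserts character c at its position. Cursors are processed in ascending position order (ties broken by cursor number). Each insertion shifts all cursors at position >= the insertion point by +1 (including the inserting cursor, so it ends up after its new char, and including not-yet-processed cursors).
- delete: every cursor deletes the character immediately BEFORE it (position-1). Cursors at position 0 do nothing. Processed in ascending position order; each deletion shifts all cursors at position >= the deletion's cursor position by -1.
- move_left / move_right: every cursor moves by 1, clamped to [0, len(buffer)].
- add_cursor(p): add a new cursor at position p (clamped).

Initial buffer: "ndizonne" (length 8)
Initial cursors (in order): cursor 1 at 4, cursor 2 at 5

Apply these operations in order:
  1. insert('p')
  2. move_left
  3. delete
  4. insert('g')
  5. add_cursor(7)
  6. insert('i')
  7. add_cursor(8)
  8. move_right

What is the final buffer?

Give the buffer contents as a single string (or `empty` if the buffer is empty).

After op 1 (insert('p')): buffer="ndizpopnne" (len 10), cursors c1@5 c2@7, authorship ....1.2...
After op 2 (move_left): buffer="ndizpopnne" (len 10), cursors c1@4 c2@6, authorship ....1.2...
After op 3 (delete): buffer="ndippnne" (len 8), cursors c1@3 c2@4, authorship ...12...
After op 4 (insert('g')): buffer="ndigpgpnne" (len 10), cursors c1@4 c2@6, authorship ...1122...
After op 5 (add_cursor(7)): buffer="ndigpgpnne" (len 10), cursors c1@4 c2@6 c3@7, authorship ...1122...
After op 6 (insert('i')): buffer="ndigipgipinne" (len 13), cursors c1@5 c2@8 c3@10, authorship ...1112223...
After op 7 (add_cursor(8)): buffer="ndigipgipinne" (len 13), cursors c1@5 c2@8 c4@8 c3@10, authorship ...1112223...
After op 8 (move_right): buffer="ndigipgipinne" (len 13), cursors c1@6 c2@9 c4@9 c3@11, authorship ...1112223...

Answer: ndigipgipinne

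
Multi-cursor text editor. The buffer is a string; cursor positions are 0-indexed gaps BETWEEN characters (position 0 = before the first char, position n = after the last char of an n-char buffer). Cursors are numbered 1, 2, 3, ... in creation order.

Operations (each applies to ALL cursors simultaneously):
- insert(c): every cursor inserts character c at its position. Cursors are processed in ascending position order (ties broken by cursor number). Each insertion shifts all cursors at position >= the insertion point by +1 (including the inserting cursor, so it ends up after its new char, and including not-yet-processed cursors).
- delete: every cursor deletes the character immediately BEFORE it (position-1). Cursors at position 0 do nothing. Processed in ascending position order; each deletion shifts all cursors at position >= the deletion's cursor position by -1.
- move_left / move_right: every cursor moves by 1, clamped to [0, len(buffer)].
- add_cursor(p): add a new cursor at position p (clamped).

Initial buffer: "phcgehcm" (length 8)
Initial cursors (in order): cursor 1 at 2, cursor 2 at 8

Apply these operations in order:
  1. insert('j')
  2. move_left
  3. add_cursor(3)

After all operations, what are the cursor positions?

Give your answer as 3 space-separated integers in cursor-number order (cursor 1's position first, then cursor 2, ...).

Answer: 2 9 3

Derivation:
After op 1 (insert('j')): buffer="phjcgehcmj" (len 10), cursors c1@3 c2@10, authorship ..1......2
After op 2 (move_left): buffer="phjcgehcmj" (len 10), cursors c1@2 c2@9, authorship ..1......2
After op 3 (add_cursor(3)): buffer="phjcgehcmj" (len 10), cursors c1@2 c3@3 c2@9, authorship ..1......2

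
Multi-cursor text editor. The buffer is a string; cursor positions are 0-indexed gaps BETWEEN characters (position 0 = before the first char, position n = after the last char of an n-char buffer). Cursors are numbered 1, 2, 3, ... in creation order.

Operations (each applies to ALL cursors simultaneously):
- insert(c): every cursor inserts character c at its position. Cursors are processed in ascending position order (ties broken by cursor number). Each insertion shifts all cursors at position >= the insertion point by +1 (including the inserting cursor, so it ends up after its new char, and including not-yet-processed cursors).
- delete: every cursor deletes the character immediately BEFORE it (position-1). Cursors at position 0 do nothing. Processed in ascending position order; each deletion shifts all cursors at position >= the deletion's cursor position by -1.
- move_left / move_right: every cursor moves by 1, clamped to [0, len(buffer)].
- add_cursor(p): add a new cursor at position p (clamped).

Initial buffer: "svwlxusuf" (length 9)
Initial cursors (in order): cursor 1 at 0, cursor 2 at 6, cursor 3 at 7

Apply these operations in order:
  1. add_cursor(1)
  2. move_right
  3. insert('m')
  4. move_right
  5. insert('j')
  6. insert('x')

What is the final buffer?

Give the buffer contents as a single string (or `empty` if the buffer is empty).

After op 1 (add_cursor(1)): buffer="svwlxusuf" (len 9), cursors c1@0 c4@1 c2@6 c3@7, authorship .........
After op 2 (move_right): buffer="svwlxusuf" (len 9), cursors c1@1 c4@2 c2@7 c3@8, authorship .........
After op 3 (insert('m')): buffer="smvmwlxusmumf" (len 13), cursors c1@2 c4@4 c2@10 c3@12, authorship .1.4.....2.3.
After op 4 (move_right): buffer="smvmwlxusmumf" (len 13), cursors c1@3 c4@5 c2@11 c3@13, authorship .1.4.....2.3.
After op 5 (insert('j')): buffer="smvjmwjlxusmujmfj" (len 17), cursors c1@4 c4@7 c2@14 c3@17, authorship .1.14.4....2.23.3
After op 6 (insert('x')): buffer="smvjxmwjxlxusmujxmfjx" (len 21), cursors c1@5 c4@9 c2@17 c3@21, authorship .1.114.44....2.223.33

Answer: smvjxmwjxlxusmujxmfjx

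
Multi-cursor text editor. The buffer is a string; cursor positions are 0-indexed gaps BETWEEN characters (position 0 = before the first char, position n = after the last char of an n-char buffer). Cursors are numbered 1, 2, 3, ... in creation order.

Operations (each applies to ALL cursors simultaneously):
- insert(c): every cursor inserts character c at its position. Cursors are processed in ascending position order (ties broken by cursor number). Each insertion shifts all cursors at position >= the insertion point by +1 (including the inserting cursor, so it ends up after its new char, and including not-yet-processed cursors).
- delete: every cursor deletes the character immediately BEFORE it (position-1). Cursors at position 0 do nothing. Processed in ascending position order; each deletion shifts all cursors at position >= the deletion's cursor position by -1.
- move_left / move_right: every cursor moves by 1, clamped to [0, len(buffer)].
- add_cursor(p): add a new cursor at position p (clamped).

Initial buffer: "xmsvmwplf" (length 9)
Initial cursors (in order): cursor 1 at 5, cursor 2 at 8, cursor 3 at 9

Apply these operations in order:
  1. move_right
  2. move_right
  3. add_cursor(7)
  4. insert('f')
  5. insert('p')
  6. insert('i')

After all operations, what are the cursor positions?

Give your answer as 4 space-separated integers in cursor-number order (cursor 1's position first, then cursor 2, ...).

After op 1 (move_right): buffer="xmsvmwplf" (len 9), cursors c1@6 c2@9 c3@9, authorship .........
After op 2 (move_right): buffer="xmsvmwplf" (len 9), cursors c1@7 c2@9 c3@9, authorship .........
After op 3 (add_cursor(7)): buffer="xmsvmwplf" (len 9), cursors c1@7 c4@7 c2@9 c3@9, authorship .........
After op 4 (insert('f')): buffer="xmsvmwpfflfff" (len 13), cursors c1@9 c4@9 c2@13 c3@13, authorship .......14..23
After op 5 (insert('p')): buffer="xmsvmwpffpplfffpp" (len 17), cursors c1@11 c4@11 c2@17 c3@17, authorship .......1414..2323
After op 6 (insert('i')): buffer="xmsvmwpffppiilfffppii" (len 21), cursors c1@13 c4@13 c2@21 c3@21, authorship .......141414..232323

Answer: 13 21 21 13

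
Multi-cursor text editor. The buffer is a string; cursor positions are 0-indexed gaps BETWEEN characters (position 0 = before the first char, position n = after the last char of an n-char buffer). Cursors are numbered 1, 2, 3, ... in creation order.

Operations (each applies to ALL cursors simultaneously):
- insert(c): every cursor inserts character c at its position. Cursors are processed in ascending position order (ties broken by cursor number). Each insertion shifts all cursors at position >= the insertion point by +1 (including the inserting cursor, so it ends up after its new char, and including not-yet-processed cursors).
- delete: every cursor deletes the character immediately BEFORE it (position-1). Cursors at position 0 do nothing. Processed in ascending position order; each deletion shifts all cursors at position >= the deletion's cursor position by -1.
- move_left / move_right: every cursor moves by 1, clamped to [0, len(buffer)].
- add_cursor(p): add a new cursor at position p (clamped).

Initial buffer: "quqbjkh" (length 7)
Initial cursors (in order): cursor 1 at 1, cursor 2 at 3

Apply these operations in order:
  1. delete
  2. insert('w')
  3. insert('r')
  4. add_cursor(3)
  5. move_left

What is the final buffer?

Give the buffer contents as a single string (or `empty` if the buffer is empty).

After op 1 (delete): buffer="ubjkh" (len 5), cursors c1@0 c2@1, authorship .....
After op 2 (insert('w')): buffer="wuwbjkh" (len 7), cursors c1@1 c2@3, authorship 1.2....
After op 3 (insert('r')): buffer="wruwrbjkh" (len 9), cursors c1@2 c2@5, authorship 11.22....
After op 4 (add_cursor(3)): buffer="wruwrbjkh" (len 9), cursors c1@2 c3@3 c2@5, authorship 11.22....
After op 5 (move_left): buffer="wruwrbjkh" (len 9), cursors c1@1 c3@2 c2@4, authorship 11.22....

Answer: wruwrbjkh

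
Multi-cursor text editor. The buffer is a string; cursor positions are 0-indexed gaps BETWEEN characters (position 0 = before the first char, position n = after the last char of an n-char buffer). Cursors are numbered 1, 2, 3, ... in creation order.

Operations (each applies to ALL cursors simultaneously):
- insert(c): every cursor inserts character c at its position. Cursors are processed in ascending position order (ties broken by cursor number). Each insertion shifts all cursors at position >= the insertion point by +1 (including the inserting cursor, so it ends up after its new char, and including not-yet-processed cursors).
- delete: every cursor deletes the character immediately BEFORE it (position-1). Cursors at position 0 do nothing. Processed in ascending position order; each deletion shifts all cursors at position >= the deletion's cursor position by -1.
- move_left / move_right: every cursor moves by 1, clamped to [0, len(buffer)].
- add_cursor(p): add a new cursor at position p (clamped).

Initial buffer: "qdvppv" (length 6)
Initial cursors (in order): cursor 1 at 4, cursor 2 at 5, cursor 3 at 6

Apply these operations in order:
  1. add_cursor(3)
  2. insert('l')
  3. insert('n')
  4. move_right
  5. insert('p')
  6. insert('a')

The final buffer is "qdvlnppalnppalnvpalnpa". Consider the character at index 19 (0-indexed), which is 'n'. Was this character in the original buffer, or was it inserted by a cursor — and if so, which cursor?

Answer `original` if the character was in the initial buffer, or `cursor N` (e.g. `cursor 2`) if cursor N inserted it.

After op 1 (add_cursor(3)): buffer="qdvppv" (len 6), cursors c4@3 c1@4 c2@5 c3@6, authorship ......
After op 2 (insert('l')): buffer="qdvlplplvl" (len 10), cursors c4@4 c1@6 c2@8 c3@10, authorship ...4.1.2.3
After op 3 (insert('n')): buffer="qdvlnplnplnvln" (len 14), cursors c4@5 c1@8 c2@11 c3@14, authorship ...44.11.22.33
After op 4 (move_right): buffer="qdvlnplnplnvln" (len 14), cursors c4@6 c1@9 c2@12 c3@14, authorship ...44.11.22.33
After op 5 (insert('p')): buffer="qdvlnpplnpplnvplnp" (len 18), cursors c4@7 c1@11 c2@15 c3@18, authorship ...44.411.122.2333
After op 6 (insert('a')): buffer="qdvlnppalnppalnvpalnpa" (len 22), cursors c4@8 c1@13 c2@18 c3@22, authorship ...44.4411.1122.223333
Authorship (.=original, N=cursor N): . . . 4 4 . 4 4 1 1 . 1 1 2 2 . 2 2 3 3 3 3
Index 19: author = 3

Answer: cursor 3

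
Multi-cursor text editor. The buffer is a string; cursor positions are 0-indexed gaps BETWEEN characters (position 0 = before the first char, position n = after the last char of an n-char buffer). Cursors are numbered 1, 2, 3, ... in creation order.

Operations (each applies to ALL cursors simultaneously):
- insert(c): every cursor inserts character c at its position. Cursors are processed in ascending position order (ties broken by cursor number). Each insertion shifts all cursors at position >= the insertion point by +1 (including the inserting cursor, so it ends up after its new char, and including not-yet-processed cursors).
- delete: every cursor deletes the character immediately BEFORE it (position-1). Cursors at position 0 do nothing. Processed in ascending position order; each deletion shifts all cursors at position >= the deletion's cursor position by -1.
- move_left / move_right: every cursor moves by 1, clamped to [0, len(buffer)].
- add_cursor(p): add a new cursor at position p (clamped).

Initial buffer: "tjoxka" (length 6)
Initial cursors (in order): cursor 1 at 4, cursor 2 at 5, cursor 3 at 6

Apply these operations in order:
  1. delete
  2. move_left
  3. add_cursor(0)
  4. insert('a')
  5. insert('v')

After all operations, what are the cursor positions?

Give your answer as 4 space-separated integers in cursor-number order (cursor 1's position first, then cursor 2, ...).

Answer: 10 10 10 2

Derivation:
After op 1 (delete): buffer="tjo" (len 3), cursors c1@3 c2@3 c3@3, authorship ...
After op 2 (move_left): buffer="tjo" (len 3), cursors c1@2 c2@2 c3@2, authorship ...
After op 3 (add_cursor(0)): buffer="tjo" (len 3), cursors c4@0 c1@2 c2@2 c3@2, authorship ...
After op 4 (insert('a')): buffer="atjaaao" (len 7), cursors c4@1 c1@6 c2@6 c3@6, authorship 4..123.
After op 5 (insert('v')): buffer="avtjaaavvvo" (len 11), cursors c4@2 c1@10 c2@10 c3@10, authorship 44..123123.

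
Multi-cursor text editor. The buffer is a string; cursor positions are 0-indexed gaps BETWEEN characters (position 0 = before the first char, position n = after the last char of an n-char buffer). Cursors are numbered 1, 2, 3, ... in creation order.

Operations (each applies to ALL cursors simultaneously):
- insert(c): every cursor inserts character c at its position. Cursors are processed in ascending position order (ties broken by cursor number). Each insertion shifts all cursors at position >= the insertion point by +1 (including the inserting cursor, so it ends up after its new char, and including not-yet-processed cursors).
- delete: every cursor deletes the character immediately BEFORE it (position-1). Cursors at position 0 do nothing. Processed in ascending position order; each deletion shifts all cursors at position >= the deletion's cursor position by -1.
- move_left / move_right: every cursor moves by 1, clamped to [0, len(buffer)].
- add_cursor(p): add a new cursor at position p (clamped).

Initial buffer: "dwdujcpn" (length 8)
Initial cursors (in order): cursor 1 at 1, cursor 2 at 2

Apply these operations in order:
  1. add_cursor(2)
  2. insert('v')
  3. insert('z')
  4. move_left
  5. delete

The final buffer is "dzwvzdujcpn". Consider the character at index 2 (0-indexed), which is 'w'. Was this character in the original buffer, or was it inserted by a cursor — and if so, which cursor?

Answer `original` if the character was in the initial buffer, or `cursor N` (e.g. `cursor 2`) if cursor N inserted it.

Answer: original

Derivation:
After op 1 (add_cursor(2)): buffer="dwdujcpn" (len 8), cursors c1@1 c2@2 c3@2, authorship ........
After op 2 (insert('v')): buffer="dvwvvdujcpn" (len 11), cursors c1@2 c2@5 c3@5, authorship .1.23......
After op 3 (insert('z')): buffer="dvzwvvzzdujcpn" (len 14), cursors c1@3 c2@8 c3@8, authorship .11.2323......
After op 4 (move_left): buffer="dvzwvvzzdujcpn" (len 14), cursors c1@2 c2@7 c3@7, authorship .11.2323......
After op 5 (delete): buffer="dzwvzdujcpn" (len 11), cursors c1@1 c2@4 c3@4, authorship .1.23......
Authorship (.=original, N=cursor N): . 1 . 2 3 . . . . . .
Index 2: author = original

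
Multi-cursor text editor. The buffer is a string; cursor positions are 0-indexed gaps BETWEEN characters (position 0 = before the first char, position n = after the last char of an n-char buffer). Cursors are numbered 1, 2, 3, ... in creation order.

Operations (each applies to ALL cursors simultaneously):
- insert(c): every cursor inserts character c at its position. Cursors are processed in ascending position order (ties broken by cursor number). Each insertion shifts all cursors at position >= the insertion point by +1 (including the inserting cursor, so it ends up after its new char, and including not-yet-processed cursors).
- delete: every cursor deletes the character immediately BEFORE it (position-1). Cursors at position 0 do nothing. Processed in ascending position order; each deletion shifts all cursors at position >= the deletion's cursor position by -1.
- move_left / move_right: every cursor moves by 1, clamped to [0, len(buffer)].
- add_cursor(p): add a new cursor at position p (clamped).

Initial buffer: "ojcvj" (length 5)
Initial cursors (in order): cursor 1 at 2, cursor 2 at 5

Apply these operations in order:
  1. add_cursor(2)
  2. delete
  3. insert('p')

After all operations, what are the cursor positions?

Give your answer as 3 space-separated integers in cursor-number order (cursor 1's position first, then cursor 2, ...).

Answer: 2 5 2

Derivation:
After op 1 (add_cursor(2)): buffer="ojcvj" (len 5), cursors c1@2 c3@2 c2@5, authorship .....
After op 2 (delete): buffer="cv" (len 2), cursors c1@0 c3@0 c2@2, authorship ..
After op 3 (insert('p')): buffer="ppcvp" (len 5), cursors c1@2 c3@2 c2@5, authorship 13..2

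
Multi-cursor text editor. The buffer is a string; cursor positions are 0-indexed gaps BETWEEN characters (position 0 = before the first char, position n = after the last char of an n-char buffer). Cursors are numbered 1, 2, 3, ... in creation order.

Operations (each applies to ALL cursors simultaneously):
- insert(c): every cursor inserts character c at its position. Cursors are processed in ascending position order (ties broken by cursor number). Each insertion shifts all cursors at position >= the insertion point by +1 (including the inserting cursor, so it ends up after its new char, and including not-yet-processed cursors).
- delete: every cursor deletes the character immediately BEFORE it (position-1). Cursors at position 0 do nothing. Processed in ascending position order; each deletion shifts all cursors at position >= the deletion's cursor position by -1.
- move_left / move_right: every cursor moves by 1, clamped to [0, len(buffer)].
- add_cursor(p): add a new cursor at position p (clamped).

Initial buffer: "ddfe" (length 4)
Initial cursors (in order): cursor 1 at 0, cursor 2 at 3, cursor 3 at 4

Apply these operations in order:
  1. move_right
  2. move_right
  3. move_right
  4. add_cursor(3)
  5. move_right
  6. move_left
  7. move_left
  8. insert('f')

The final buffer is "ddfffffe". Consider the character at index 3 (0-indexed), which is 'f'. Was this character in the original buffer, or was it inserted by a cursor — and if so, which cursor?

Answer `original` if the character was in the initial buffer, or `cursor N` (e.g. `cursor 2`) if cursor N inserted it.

After op 1 (move_right): buffer="ddfe" (len 4), cursors c1@1 c2@4 c3@4, authorship ....
After op 2 (move_right): buffer="ddfe" (len 4), cursors c1@2 c2@4 c3@4, authorship ....
After op 3 (move_right): buffer="ddfe" (len 4), cursors c1@3 c2@4 c3@4, authorship ....
After op 4 (add_cursor(3)): buffer="ddfe" (len 4), cursors c1@3 c4@3 c2@4 c3@4, authorship ....
After op 5 (move_right): buffer="ddfe" (len 4), cursors c1@4 c2@4 c3@4 c4@4, authorship ....
After op 6 (move_left): buffer="ddfe" (len 4), cursors c1@3 c2@3 c3@3 c4@3, authorship ....
After op 7 (move_left): buffer="ddfe" (len 4), cursors c1@2 c2@2 c3@2 c4@2, authorship ....
After op 8 (insert('f')): buffer="ddfffffe" (len 8), cursors c1@6 c2@6 c3@6 c4@6, authorship ..1234..
Authorship (.=original, N=cursor N): . . 1 2 3 4 . .
Index 3: author = 2

Answer: cursor 2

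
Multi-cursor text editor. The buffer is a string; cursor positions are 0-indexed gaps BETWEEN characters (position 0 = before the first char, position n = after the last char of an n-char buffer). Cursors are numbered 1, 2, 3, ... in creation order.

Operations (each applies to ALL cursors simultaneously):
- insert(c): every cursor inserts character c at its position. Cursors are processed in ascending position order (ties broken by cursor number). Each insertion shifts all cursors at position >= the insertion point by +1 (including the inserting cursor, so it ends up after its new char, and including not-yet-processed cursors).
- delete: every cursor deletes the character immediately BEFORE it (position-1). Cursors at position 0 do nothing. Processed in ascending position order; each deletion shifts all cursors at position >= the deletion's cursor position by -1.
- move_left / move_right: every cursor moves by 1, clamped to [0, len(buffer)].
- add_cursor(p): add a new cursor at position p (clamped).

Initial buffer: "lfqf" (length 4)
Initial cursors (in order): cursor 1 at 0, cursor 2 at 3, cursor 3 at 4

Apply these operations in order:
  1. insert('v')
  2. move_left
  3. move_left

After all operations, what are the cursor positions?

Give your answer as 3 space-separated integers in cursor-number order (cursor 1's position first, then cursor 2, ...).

After op 1 (insert('v')): buffer="vlfqvfv" (len 7), cursors c1@1 c2@5 c3@7, authorship 1...2.3
After op 2 (move_left): buffer="vlfqvfv" (len 7), cursors c1@0 c2@4 c3@6, authorship 1...2.3
After op 3 (move_left): buffer="vlfqvfv" (len 7), cursors c1@0 c2@3 c3@5, authorship 1...2.3

Answer: 0 3 5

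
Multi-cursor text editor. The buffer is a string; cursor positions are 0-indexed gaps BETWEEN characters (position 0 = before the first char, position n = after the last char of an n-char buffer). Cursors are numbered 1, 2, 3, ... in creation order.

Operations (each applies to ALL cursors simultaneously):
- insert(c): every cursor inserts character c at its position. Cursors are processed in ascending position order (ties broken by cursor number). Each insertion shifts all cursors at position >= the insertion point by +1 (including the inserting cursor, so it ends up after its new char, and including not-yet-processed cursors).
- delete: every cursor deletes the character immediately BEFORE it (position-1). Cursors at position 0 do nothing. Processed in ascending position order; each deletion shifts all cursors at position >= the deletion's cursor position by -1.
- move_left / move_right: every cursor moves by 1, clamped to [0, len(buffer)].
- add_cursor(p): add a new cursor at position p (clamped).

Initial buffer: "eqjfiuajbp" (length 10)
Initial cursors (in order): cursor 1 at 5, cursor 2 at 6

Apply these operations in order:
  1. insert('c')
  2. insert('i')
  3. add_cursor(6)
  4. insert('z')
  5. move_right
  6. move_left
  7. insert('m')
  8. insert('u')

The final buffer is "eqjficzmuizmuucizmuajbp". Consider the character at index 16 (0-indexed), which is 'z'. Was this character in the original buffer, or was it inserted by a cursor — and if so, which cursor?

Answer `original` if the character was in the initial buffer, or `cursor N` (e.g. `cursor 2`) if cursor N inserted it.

After op 1 (insert('c')): buffer="eqjficucajbp" (len 12), cursors c1@6 c2@8, authorship .....1.2....
After op 2 (insert('i')): buffer="eqjficiuciajbp" (len 14), cursors c1@7 c2@10, authorship .....11.22....
After op 3 (add_cursor(6)): buffer="eqjficiuciajbp" (len 14), cursors c3@6 c1@7 c2@10, authorship .....11.22....
After op 4 (insert('z')): buffer="eqjficzizucizajbp" (len 17), cursors c3@7 c1@9 c2@13, authorship .....1311.222....
After op 5 (move_right): buffer="eqjficzizucizajbp" (len 17), cursors c3@8 c1@10 c2@14, authorship .....1311.222....
After op 6 (move_left): buffer="eqjficzizucizajbp" (len 17), cursors c3@7 c1@9 c2@13, authorship .....1311.222....
After op 7 (insert('m')): buffer="eqjficzmizmucizmajbp" (len 20), cursors c3@8 c1@11 c2@16, authorship .....133111.2222....
After op 8 (insert('u')): buffer="eqjficzmuizmuucizmuajbp" (len 23), cursors c3@9 c1@13 c2@19, authorship .....13331111.22222....
Authorship (.=original, N=cursor N): . . . . . 1 3 3 3 1 1 1 1 . 2 2 2 2 2 . . . .
Index 16: author = 2

Answer: cursor 2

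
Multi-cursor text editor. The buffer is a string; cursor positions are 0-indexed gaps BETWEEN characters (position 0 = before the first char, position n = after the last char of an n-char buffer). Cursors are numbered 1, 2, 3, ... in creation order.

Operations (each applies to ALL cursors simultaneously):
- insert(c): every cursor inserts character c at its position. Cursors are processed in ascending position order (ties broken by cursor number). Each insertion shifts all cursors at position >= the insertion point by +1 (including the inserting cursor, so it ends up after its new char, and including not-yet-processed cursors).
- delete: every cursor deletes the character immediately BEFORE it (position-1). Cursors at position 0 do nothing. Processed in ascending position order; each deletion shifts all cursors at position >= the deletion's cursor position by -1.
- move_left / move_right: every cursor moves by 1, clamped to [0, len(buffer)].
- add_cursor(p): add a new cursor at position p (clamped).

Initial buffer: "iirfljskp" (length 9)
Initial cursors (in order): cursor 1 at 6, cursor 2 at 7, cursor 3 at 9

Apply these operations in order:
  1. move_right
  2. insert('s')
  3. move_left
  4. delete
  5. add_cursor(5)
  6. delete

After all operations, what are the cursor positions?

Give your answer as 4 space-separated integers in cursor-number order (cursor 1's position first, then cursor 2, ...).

After op 1 (move_right): buffer="iirfljskp" (len 9), cursors c1@7 c2@8 c3@9, authorship .........
After op 2 (insert('s')): buffer="iirfljssksps" (len 12), cursors c1@8 c2@10 c3@12, authorship .......1.2.3
After op 3 (move_left): buffer="iirfljssksps" (len 12), cursors c1@7 c2@9 c3@11, authorship .......1.2.3
After op 4 (delete): buffer="iirfljsss" (len 9), cursors c1@6 c2@7 c3@8, authorship ......123
After op 5 (add_cursor(5)): buffer="iirfljsss" (len 9), cursors c4@5 c1@6 c2@7 c3@8, authorship ......123
After op 6 (delete): buffer="iirfs" (len 5), cursors c1@4 c2@4 c3@4 c4@4, authorship ....3

Answer: 4 4 4 4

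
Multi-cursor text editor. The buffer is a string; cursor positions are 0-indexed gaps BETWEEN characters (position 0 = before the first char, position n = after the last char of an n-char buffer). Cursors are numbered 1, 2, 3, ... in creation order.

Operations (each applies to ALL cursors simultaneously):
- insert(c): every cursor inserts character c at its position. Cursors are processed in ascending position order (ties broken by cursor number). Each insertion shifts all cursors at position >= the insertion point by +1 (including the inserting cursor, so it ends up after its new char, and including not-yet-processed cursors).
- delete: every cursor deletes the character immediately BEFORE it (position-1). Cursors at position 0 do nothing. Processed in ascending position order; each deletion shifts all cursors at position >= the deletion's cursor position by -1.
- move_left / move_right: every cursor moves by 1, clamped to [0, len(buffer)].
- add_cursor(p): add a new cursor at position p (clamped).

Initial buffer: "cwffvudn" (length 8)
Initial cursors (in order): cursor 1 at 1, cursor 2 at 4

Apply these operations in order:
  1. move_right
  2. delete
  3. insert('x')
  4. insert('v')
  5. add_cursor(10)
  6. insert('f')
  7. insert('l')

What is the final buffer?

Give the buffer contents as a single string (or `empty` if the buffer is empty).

After op 1 (move_right): buffer="cwffvudn" (len 8), cursors c1@2 c2@5, authorship ........
After op 2 (delete): buffer="cffudn" (len 6), cursors c1@1 c2@3, authorship ......
After op 3 (insert('x')): buffer="cxffxudn" (len 8), cursors c1@2 c2@5, authorship .1..2...
After op 4 (insert('v')): buffer="cxvffxvudn" (len 10), cursors c1@3 c2@7, authorship .11..22...
After op 5 (add_cursor(10)): buffer="cxvffxvudn" (len 10), cursors c1@3 c2@7 c3@10, authorship .11..22...
After op 6 (insert('f')): buffer="cxvfffxvfudnf" (len 13), cursors c1@4 c2@9 c3@13, authorship .111..222...3
After op 7 (insert('l')): buffer="cxvflffxvfludnfl" (len 16), cursors c1@5 c2@11 c3@16, authorship .1111..2222...33

Answer: cxvflffxvfludnfl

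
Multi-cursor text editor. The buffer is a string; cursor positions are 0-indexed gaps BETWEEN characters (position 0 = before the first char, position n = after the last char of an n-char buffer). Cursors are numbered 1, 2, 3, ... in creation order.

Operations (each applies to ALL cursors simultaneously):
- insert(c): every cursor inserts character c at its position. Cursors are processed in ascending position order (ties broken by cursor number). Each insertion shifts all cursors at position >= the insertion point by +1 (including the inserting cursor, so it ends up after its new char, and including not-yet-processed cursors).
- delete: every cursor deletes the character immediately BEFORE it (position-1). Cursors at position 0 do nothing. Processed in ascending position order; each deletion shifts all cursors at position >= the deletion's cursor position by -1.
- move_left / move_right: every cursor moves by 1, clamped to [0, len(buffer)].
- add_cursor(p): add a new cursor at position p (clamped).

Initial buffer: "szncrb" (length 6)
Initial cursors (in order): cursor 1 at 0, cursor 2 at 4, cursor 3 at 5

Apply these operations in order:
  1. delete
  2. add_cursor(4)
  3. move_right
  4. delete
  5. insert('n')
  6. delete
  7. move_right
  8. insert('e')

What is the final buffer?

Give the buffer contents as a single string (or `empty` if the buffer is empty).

Answer: eeee

Derivation:
After op 1 (delete): buffer="sznb" (len 4), cursors c1@0 c2@3 c3@3, authorship ....
After op 2 (add_cursor(4)): buffer="sznb" (len 4), cursors c1@0 c2@3 c3@3 c4@4, authorship ....
After op 3 (move_right): buffer="sznb" (len 4), cursors c1@1 c2@4 c3@4 c4@4, authorship ....
After op 4 (delete): buffer="" (len 0), cursors c1@0 c2@0 c3@0 c4@0, authorship 
After op 5 (insert('n')): buffer="nnnn" (len 4), cursors c1@4 c2@4 c3@4 c4@4, authorship 1234
After op 6 (delete): buffer="" (len 0), cursors c1@0 c2@0 c3@0 c4@0, authorship 
After op 7 (move_right): buffer="" (len 0), cursors c1@0 c2@0 c3@0 c4@0, authorship 
After op 8 (insert('e')): buffer="eeee" (len 4), cursors c1@4 c2@4 c3@4 c4@4, authorship 1234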